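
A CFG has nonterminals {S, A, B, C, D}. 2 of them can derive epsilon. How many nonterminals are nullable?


Nonterminals: {S, A, B, C, D}
A nonterminal is nullable if it can derive epsilon
Counting nullable nonterminals: 2
Total nullable = 2

2


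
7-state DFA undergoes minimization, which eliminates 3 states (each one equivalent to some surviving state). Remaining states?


Original DFA: 7 states
Redundant states removed: 3
Minimized states = original - removed
= 7 - 3
= 4

4


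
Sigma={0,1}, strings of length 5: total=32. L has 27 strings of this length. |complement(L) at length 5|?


Alphabet: {0,1}
String length: 5
Total strings of length 5 = 2^5 = 32
Strings in L = 27
Complement = total - |L|
= 32 - 27
= 5

5


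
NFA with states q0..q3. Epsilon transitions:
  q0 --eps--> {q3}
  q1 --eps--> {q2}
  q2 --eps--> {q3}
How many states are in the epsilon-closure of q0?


Starting from q0
Initialize closure = {q0}
Follow epsilon from q0 -> add q3
Final closure: {q0, q3}
Size = 2

2


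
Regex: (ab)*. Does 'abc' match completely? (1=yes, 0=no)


Pattern: (ab)*
String: 'abc'
Pattern requires: zero or more repetitions of 'ab'
Length 3 is odd -> cannot be (ab)* -> no match
Result: 0

0


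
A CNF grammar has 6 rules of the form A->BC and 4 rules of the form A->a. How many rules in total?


CNF allows two rule forms:
  A -> BC (binary): 6 rules
  A -> a (terminal): 4 rules
Total = 6 + 4 = 10

10


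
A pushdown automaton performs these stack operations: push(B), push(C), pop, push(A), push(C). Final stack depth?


Tracing stack operations:
  push(B) -> stack = [B], depth=1
  push(C) -> stack = [B,C], depth=2
  pop -> removed C, stack = [B], depth=1
  push(A) -> stack = [B,A], depth=2
  push(C) -> stack = [B,A,C], depth=3
Final depth = 3

3


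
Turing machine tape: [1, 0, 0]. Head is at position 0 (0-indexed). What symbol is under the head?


Tape: [1, 0, 0]
Positions: 0 1 2
Values:    1 0 0
Head at position 0
tape[0] = 1

1


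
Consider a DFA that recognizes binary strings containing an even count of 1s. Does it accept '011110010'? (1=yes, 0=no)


DFA has 2 states: q_even (start, accept=yes) and q_odd
Processing string '011110010' character by character:
  Position 0: read '0', 1-count=0 -> q_even (no change)
  Position 1: read '1', 1-count=1 -> q_odd
  Position 2: read '1', 1-count=2 -> q_even
  Position 3: read '1', 1-count=3 -> q_odd
  Position 4: read '1', 1-count=4 -> q_even
  Position 5: read '0', 1-count=4 -> q_even (no change)
  Position 6: read '0', 1-count=4 -> q_even (no change)
  Position 7: read '1', 1-count=5 -> q_odd
  Position 8: read '0', 1-count=5 -> q_odd (no change)
Final state: q_odd, total 1s = 5 (odd); the DFA requires an even count -> reject

0


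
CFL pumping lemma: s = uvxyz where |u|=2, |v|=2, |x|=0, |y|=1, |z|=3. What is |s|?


|s| = |u| + |v| + |x| + |y| + |z|
= 2 + 2 + 0 + 1 + 3
= 4 + 0 + 4
= 4 + 4
= 8

8


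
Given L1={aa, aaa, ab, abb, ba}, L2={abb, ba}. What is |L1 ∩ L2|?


L1 = {aa, aaa, ab, abb, ba}
L2 = {abb, ba}
Checking each string in L1 against L2:
  'aa': in L2? No
  'aaa': in L2? No
  'ab': in L2? No
  'abb': in L2? Yes
  'ba': in L2? Yes
Intersection = {abb, ba}
|L1 ∩ L2| = 2

2


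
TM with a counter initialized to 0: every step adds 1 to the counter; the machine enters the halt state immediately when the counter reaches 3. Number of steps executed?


Counter starts at 0. Counting sequence:
  Step 1: counter = 1
  Step 2: counter = 2
  Step 3: counter = 3
Counter reached 3 -> halt
Total steps = 3

3


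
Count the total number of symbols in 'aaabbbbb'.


String: 'aaabbbbb'
Counting characters:
  'a' appears 3 time(s)
  'b' appears 5 time(s)
Total length = 3 + 5 = 8

8


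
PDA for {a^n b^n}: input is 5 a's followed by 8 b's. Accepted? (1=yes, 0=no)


Language requires equal numbers of a's and b's
PDA pushes for each 'a', pops for each 'b'
Number of a's = 5
Number of b's = 8
5 != 8 -> Reject

0


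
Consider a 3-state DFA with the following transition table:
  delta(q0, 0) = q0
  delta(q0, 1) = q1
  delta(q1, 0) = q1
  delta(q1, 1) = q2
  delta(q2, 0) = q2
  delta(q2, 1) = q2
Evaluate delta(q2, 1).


Looking up transition function:
delta(q2, 1) in the table
Row: q2, Column: 1
Result: q2

q2


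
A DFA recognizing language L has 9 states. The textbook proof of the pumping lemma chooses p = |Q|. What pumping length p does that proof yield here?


Pumping lemma for regular languages (standard proof):
Take p = |Q|, the number of DFA states.
Any string of length >= |Q| passes through |Q|+1 states while reading its first |Q| symbols,
so by pigeonhole some state repeats, giving the loop that can be pumped.
Here |Q| = 9
Therefore the proof uses p = 9

9


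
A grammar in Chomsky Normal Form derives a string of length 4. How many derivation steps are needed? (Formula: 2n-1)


Chomsky Normal Form derivation:
String length n = 4
Each step either:
  - Splits a nonterminal into two (n-1 such steps)
  - Converts a nonterminal to terminal (n such steps)
Total = (n-1) + n = 2n - 1
= 2(4) - 1
= 8 - 1
= 7

7


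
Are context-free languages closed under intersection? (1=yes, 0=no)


CFL closure properties:
  Closed under: union, concatenation, Kleene star
  NOT closed under: intersection, complement
Operation 'intersection' is in not-closed list -> No (not closed)

0


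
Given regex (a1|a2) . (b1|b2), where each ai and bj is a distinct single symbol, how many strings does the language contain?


First group: 2 alternatives
Second group: 2 alternatives
Concatenation: each choice from group 1 pairs with each from group 2
Total = 2 x 2 = 4

4


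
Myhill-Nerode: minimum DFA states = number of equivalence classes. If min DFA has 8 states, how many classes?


Myhill-Nerode theorem:
Number of equivalence classes = number of states in minimal DFA
Minimal DFA states = 8
Therefore equivalence classes = 8

8


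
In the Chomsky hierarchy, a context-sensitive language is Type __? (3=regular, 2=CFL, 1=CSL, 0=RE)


Chomsky hierarchy levels:
  Type 3: Regular (DFA/NFA/regex)
  Type 2: Context-free (PDA)
  Type 1: Context-sensitive
  Type 0: Recursively enumerable (TM)
'context-sensitive' corresponds to Type 1

1


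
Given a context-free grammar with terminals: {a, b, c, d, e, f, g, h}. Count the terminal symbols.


Terminal symbols: a, b, c, d, e, f, g, h
Counting each: a (#1), b (#2), c (#3), d (#4), e (#5), f (#6), g (#7), h (#8)
Total = 8

8


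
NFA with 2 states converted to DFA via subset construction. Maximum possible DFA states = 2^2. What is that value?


NFA has 2 states
Subset construction: each DFA state = subset of NFA states
Maximum subsets = 2^2
2^2 = 4

4


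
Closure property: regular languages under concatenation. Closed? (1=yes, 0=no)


Regular languages are closed under:
- Union (DFA product construction)
- Intersection (DFA product construction)
- Complement (swap accept/reject states)
- Concatenation (NFA construction)
- Kleene star (NFA construction)
concatenation is in this list
Therefore: closed

1


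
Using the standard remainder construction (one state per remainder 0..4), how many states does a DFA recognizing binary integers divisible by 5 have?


Divisibility by 5 is tracked via the remainder mod 5: 0, 1, ..., 4
The construction assigns one state to each remainder
Number of remainders = 5

5


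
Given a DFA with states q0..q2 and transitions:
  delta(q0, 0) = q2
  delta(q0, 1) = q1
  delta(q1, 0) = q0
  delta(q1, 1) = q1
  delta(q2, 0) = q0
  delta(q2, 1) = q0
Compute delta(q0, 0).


Looking up transition function:
delta(q0, 0) in the table
Row: q0, Column: 0
Result: q2

q2


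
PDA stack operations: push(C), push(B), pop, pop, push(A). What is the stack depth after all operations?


Tracing stack operations:
  push(C) -> stack = [C], depth=1
  push(B) -> stack = [C,B], depth=2
  pop -> removed B, stack = [C], depth=1
  pop -> removed C, stack = [], depth=0
  push(A) -> stack = [A], depth=1
Final depth = 1

1


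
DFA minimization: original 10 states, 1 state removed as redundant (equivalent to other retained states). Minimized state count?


Original DFA: 10 states
Redundant states removed: 1
Minimized states = original - removed
= 10 - 1
= 9

9


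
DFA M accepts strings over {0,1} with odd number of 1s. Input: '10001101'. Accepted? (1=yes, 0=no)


DFA has 2 states: q_even (start, accept=no) and q_odd
Processing string '10001101' character by character:
  Position 0: read '1', 1-count=1 -> q_odd
  Position 1: read '0', 1-count=1 -> q_odd (no change)
  Position 2: read '0', 1-count=1 -> q_odd (no change)
  Position 3: read '0', 1-count=1 -> q_odd (no change)
  Position 4: read '1', 1-count=2 -> q_even
  Position 5: read '1', 1-count=3 -> q_odd
  Position 6: read '0', 1-count=3 -> q_odd (no change)
  Position 7: read '1', 1-count=4 -> q_even
Final state: q_even, total 1s = 4 (even); the DFA requires an odd count -> reject

0


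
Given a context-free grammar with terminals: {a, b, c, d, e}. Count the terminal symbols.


Terminal symbols: a, b, c, d, e
Counting each: a (#1), b (#2), c (#3), d (#4), e (#5)
Total = 5

5


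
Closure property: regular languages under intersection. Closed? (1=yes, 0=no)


Regular languages are closed under:
- Union (DFA product construction)
- Intersection (DFA product construction)
- Complement (swap accept/reject states)
- Concatenation (NFA construction)
- Kleene star (NFA construction)
intersection is in this list
Therefore: closed

1


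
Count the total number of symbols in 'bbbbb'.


String: 'bbbbb'
Counting characters:
  'b' appears 5 time(s)
Total length = 0 + 5 = 5

5


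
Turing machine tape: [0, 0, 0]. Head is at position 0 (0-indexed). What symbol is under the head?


Tape: [0, 0, 0]
Positions: 0 1 2
Values:    0 0 0
Head at position 0
tape[0] = 0

0


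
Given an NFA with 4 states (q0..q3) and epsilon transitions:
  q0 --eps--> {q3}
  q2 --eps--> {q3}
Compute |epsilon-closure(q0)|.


Starting from q0
Initialize closure = {q0}
Follow epsilon from q0 -> add q3
Final closure: {q0, q3}
Size = 2

2


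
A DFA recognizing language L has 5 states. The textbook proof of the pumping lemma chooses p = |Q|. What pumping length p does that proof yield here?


Pumping lemma for regular languages (standard proof):
Take p = |Q|, the number of DFA states.
Any string of length >= |Q| passes through |Q|+1 states while reading its first |Q| symbols,
so by pigeonhole some state repeats, giving the loop that can be pumped.
Here |Q| = 5
Therefore the proof uses p = 5

5


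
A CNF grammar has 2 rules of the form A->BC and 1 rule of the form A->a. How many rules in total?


CNF allows two rule forms:
  A -> BC (binary): 2 rules
  A -> a (terminal): 1 rule
Total = 2 + 1 = 3

3


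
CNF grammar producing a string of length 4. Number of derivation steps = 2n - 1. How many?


Chomsky Normal Form derivation:
String length n = 4
Each step either:
  - Splits a nonterminal into two (n-1 such steps)
  - Converts a nonterminal to terminal (n such steps)
Total = (n-1) + n = 2n - 1
= 2(4) - 1
= 8 - 1
= 7

7


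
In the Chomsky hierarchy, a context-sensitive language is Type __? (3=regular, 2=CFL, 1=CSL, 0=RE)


Chomsky hierarchy levels:
  Type 3: Regular (DFA/NFA/regex)
  Type 2: Context-free (PDA)
  Type 1: Context-sensitive
  Type 0: Recursively enumerable (TM)
'context-sensitive' corresponds to Type 1

1


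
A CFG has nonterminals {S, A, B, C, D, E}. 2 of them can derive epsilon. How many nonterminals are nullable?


Nonterminals: {S, A, B, C, D, E}
A nonterminal is nullable if it can derive epsilon
Counting nullable nonterminals: 2
Total nullable = 2

2


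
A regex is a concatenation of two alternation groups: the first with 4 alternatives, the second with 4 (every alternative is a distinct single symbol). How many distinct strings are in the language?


First group: 4 alternatives
Second group: 4 alternatives
Concatenation: each choice from group 1 pairs with each from group 2
Total = 4 x 4 = 16

16


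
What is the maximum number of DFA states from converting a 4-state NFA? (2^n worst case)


NFA has 4 states
Subset construction: each DFA state = subset of NFA states
Maximum subsets = 2^4
2^4 = 16

16


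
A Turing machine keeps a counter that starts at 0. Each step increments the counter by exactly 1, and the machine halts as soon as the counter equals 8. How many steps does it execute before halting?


Counter starts at 0. Counting sequence:
  Step 1: counter = 1
  Step 2: counter = 2
  Step 3: counter = 3
  Step 4: counter = 4
  Step 5: counter = 5
  Step 6: counter = 6
  Step 7: counter = 7
  Step 8: counter = 8
Counter reached 8 -> halt
Total steps = 8

8


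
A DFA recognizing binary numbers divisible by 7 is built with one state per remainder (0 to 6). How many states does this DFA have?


Divisibility by 7 is tracked via the remainder mod 7: 0, 1, ..., 6
The construction assigns one state to each remainder
Number of remainders = 7

7


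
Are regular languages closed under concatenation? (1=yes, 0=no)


Regular languages are closed under all standard operations:
- Union: Yes (product construction)
- Intersection: Yes (product construction)
- Complement: Yes (swap accept/reject)
- Concatenation: Yes (NFA construction)
Operation: concatenation -> Closed

1


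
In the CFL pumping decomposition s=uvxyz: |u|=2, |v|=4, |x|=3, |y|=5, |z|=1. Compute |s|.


|s| = |u| + |v| + |x| + |y| + |z|
= 2 + 4 + 3 + 5 + 1
= 6 + 3 + 6
= 9 + 6
= 15

15


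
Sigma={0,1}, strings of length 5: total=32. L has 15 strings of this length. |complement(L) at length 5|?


Alphabet: {0,1}
String length: 5
Total strings of length 5 = 2^5 = 32
Strings in L = 15
Complement = total - |L|
= 32 - 15
= 17

17


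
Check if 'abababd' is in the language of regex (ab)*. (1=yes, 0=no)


Pattern: (ab)*
String: 'abababd'
Pattern requires: zero or more repetitions of 'ab'
Length 7 is odd -> cannot be (ab)* -> no match
Result: 0

0


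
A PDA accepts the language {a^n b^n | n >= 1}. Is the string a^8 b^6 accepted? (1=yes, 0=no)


Language requires equal numbers of a's and b's
PDA pushes for each 'a', pops for each 'b'
Number of a's = 8
Number of b's = 6
8 != 6 -> Reject

0


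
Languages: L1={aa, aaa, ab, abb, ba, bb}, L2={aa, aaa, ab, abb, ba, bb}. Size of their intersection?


L1 = {aa, aaa, ab, abb, ba, bb}
L2 = {aa, aaa, ab, abb, ba, bb}
Checking each string in L1 against L2:
  'aa': in L2? Yes
  'aaa': in L2? Yes
  'ab': in L2? Yes
  'abb': in L2? Yes
  'ba': in L2? Yes
  'bb': in L2? Yes
Intersection = {aa, aaa, ab, abb, ba, bb}
|L1 ∩ L2| = 6

6


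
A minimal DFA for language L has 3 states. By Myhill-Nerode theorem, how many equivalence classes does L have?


Myhill-Nerode theorem:
Number of equivalence classes = number of states in minimal DFA
Minimal DFA states = 3
Therefore equivalence classes = 3

3


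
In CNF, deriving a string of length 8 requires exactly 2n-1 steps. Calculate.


Chomsky Normal Form derivation:
String length n = 8
Each step either:
  - Splits a nonterminal into two (n-1 such steps)
  - Converts a nonterminal to terminal (n such steps)
Total = (n-1) + n = 2n - 1
= 2(8) - 1
= 16 - 1
= 15

15


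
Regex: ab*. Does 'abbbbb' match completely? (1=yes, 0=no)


Pattern: ab*
String: 'abbbbb'
Pattern requires: exactly one 'a' followed by zero or more 'b's
First char is 'a' -> OK
Rest 'bbbbb': all b's? Yes
Result: 1

1


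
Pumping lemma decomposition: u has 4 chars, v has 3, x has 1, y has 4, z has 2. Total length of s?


|s| = |u| + |v| + |x| + |y| + |z|
= 4 + 3 + 1 + 4 + 2
= 7 + 1 + 6
= 8 + 6
= 14

14


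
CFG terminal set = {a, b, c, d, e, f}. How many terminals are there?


Terminal symbols: a, b, c, d, e, f
Counting each: a (#1), b (#2), c (#3), d (#4), e (#5), f (#6)
Total = 6

6


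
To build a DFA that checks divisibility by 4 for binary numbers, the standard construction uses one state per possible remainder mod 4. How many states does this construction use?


Divisibility by 4 is tracked via the remainder mod 4: 0, 1, ..., 3
The construction assigns one state to each remainder
Number of remainders = 4

4


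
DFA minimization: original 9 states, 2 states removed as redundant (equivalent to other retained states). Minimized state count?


Original DFA: 9 states
Redundant states removed: 2
Minimized states = original - removed
= 9 - 2
= 7

7


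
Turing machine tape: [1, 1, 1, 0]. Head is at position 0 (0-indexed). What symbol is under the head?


Tape: [1, 1, 1, 0]
Positions: 0 1 2 3
Values:    1 1 1 0
Head at position 0
tape[0] = 1

1


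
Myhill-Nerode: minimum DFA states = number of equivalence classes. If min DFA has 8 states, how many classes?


Myhill-Nerode theorem:
Number of equivalence classes = number of states in minimal DFA
Minimal DFA states = 8
Therefore equivalence classes = 8

8


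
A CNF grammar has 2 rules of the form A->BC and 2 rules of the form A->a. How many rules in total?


CNF allows two rule forms:
  A -> BC (binary): 2 rules
  A -> a (terminal): 2 rules
Total = 2 + 2 = 4

4


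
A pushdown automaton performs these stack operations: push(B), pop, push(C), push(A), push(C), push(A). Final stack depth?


Tracing stack operations:
  push(B) -> stack = [B], depth=1
  pop -> removed B, stack = [], depth=0
  push(C) -> stack = [C], depth=1
  push(A) -> stack = [C,A], depth=2
  push(C) -> stack = [C,A,C], depth=3
  push(A) -> stack = [C,A,C,A], depth=4
Final depth = 4

4


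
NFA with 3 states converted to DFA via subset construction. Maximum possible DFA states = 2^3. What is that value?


NFA has 3 states
Subset construction: each DFA state = subset of NFA states
Maximum subsets = 2^3
2^3 = 8

8


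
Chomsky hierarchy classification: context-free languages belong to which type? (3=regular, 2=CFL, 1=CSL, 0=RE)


Chomsky hierarchy levels:
  Type 3: Regular (DFA/NFA/regex)
  Type 2: Context-free (PDA)
  Type 1: Context-sensitive
  Type 0: Recursively enumerable (TM)
'context-free' corresponds to Type 2

2


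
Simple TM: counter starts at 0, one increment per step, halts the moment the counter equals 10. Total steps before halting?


Counter starts at 0. Counting sequence:
  Step 1: counter = 1
  Step 2: counter = 2
  Step 3: counter = 3
  Step 4: counter = 4
  Step 5: counter = 5
  Step 6: counter = 6
  ...
  Step 10: counter = 10
Counter reached 10 -> halt
Total steps = 10

10


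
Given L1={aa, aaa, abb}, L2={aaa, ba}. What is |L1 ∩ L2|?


L1 = {aa, aaa, abb}
L2 = {aaa, ba}
Checking each string in L1 against L2:
  'aa': in L2? No
  'aaa': in L2? Yes
  'abb': in L2? No
Intersection = {aaa}
|L1 ∩ L2| = 1

1


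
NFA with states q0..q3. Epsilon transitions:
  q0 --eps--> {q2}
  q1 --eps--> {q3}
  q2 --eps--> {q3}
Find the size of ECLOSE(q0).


Starting from q0
Initialize closure = {q0}
Follow epsilon from q0 -> add q2
Follow epsilon from q2 -> add q3
Final closure: {q0, q2, q3}
Size = 3

3


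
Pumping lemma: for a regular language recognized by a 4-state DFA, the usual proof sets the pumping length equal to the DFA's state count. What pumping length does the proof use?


Pumping lemma for regular languages (standard proof):
Take p = |Q|, the number of DFA states.
Any string of length >= |Q| passes through |Q|+1 states while reading its first |Q| symbols,
so by pigeonhole some state repeats, giving the loop that can be pumped.
Here |Q| = 4
Therefore the proof uses p = 4

4


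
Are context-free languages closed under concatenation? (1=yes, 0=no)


CFL closure properties:
  Closed under: union, concatenation, Kleene star
  NOT closed under: intersection, complement
Operation 'concatenation' is in closed list -> Yes (closed)

1


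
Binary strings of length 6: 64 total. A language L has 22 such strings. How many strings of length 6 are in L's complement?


Alphabet: {0,1}
String length: 6
Total strings of length 6 = 2^6 = 64
Strings in L = 22
Complement = total - |L|
= 64 - 22
= 42

42


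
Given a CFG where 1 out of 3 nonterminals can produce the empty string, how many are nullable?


Nonterminals: {S, A, B}
A nonterminal is nullable if it can derive epsilon
Counting nullable nonterminals: 1
Total nullable = 1

1


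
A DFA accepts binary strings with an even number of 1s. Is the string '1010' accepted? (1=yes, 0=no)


DFA has 2 states: q_even (start, accept=yes) and q_odd
Processing string '1010' character by character:
  Position 0: read '1', 1-count=1 -> q_odd
  Position 1: read '0', 1-count=1 -> q_odd (no change)
  Position 2: read '1', 1-count=2 -> q_even
  Position 3: read '0', 1-count=2 -> q_even (no change)
Final state: q_even, total 1s = 2 (even); the DFA requires an even count -> accept

1


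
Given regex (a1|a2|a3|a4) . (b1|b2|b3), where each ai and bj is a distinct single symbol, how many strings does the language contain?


First group: 4 alternatives
Second group: 3 alternatives
Concatenation: each choice from group 1 pairs with each from group 2
Total = 4 x 3 = 12

12


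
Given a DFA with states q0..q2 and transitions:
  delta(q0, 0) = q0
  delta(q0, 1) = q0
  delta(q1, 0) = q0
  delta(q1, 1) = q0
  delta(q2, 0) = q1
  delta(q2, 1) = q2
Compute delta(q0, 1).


Looking up transition function:
delta(q0, 1) in the table
Row: q0, Column: 1
Result: q0

q0


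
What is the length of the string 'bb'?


String: 'bb'
Counting characters:
  'b' appears 2 time(s)
Total length = 0 + 2 = 2

2


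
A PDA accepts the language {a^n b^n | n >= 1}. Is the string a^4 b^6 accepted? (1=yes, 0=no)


Language requires equal numbers of a's and b's
PDA pushes for each 'a', pops for each 'b'
Number of a's = 4
Number of b's = 6
4 != 6 -> Reject

0


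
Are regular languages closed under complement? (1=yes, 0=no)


Regular languages are closed under:
- Union (DFA product construction)
- Intersection (DFA product construction)
- Complement (swap accept/reject states)
- Concatenation (NFA construction)
- Kleene star (NFA construction)
complement is in this list
Therefore: closed

1


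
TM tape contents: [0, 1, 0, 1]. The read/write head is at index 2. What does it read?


Tape: [0, 1, 0, 1]
Positions: 0 1 2 3
Values:    0 1 0 1
Head at position 2
tape[2] = 0

0


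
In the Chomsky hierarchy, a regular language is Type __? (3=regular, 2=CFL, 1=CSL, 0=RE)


Chomsky hierarchy levels:
  Type 3: Regular (DFA/NFA/regex)
  Type 2: Context-free (PDA)
  Type 1: Context-sensitive
  Type 0: Recursively enumerable (TM)
'regular' corresponds to Type 3

3


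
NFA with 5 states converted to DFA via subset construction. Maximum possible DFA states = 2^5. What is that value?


NFA has 5 states
Subset construction: each DFA state = subset of NFA states
Maximum subsets = 2^5
2^5 = 32

32


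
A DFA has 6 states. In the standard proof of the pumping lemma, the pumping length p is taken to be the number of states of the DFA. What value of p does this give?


Pumping lemma for regular languages (standard proof):
Take p = |Q|, the number of DFA states.
Any string of length >= |Q| passes through |Q|+1 states while reading its first |Q| symbols,
so by pigeonhole some state repeats, giving the loop that can be pumped.
Here |Q| = 6
Therefore the proof uses p = 6

6


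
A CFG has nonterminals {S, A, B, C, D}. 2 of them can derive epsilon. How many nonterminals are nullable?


Nonterminals: {S, A, B, C, D}
A nonterminal is nullable if it can derive epsilon
Counting nullable nonterminals: 2
Total nullable = 2

2


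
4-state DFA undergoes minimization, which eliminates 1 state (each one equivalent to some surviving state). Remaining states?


Original DFA: 4 states
Redundant states removed: 1
Minimized states = original - removed
= 4 - 1
= 3

3


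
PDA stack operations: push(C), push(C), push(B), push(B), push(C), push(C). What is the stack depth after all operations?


Tracing stack operations:
  push(C) -> stack = [C], depth=1
  push(C) -> stack = [C,C], depth=2
  push(B) -> stack = [C,C,B], depth=3
  push(B) -> stack = [C,C,B,B], depth=4
  push(C) -> stack = [C,C,B,B,C], depth=5
  push(C) -> stack = [C,C,B,B,C,C], depth=6
Final depth = 6

6


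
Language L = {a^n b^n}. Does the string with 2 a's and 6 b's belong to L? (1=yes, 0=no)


Language requires equal numbers of a's and b's
PDA pushes for each 'a', pops for each 'b'
Number of a's = 2
Number of b's = 6
2 != 6 -> Reject

0


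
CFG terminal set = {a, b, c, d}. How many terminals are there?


Terminal symbols: a, b, c, d
Counting each: a (#1), b (#2), c (#3), d (#4)
Total = 4

4


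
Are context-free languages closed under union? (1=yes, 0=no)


CFL closure properties:
  Closed under: union, concatenation, Kleene star
  NOT closed under: intersection, complement
Operation 'union' is in closed list -> Yes (closed)

1


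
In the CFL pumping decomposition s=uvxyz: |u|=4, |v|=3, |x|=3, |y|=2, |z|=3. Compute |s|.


|s| = |u| + |v| + |x| + |y| + |z|
= 4 + 3 + 3 + 2 + 3
= 7 + 3 + 5
= 10 + 5
= 15

15


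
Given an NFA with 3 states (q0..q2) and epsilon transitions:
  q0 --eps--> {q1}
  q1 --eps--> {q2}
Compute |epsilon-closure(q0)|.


Starting from q0
Initialize closure = {q0}
Follow epsilon from q0 -> add q1
Follow epsilon from q1 -> add q2
Final closure: {q0, q1, q2}
Size = 3

3


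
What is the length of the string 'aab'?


String: 'aab'
Counting characters:
  'a' appears 2 time(s)
  'b' appears 1 time(s)
Total length = 2 + 1 = 3

3


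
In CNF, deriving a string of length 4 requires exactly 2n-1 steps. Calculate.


Chomsky Normal Form derivation:
String length n = 4
Each step either:
  - Splits a nonterminal into two (n-1 such steps)
  - Converts a nonterminal to terminal (n such steps)
Total = (n-1) + n = 2n - 1
= 2(4) - 1
= 8 - 1
= 7

7


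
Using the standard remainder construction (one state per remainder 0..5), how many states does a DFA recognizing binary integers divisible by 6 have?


Divisibility by 6 is tracked via the remainder mod 6: 0, 1, ..., 5
The construction assigns one state to each remainder
Number of remainders = 6

6


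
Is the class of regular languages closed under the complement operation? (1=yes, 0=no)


Regular languages are closed under:
- Union (DFA product construction)
- Intersection (DFA product construction)
- Complement (swap accept/reject states)
- Concatenation (NFA construction)
- Kleene star (NFA construction)
complement is in this list
Therefore: closed

1


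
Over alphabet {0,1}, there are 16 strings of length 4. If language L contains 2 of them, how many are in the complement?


Alphabet: {0,1}
String length: 4
Total strings of length 4 = 2^4 = 16
Strings in L = 2
Complement = total - |L|
= 16 - 2
= 14

14


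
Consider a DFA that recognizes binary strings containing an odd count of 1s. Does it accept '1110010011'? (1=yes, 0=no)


DFA has 2 states: q_even (start, accept=no) and q_odd
Processing string '1110010011' character by character:
  Position 0: read '1', 1-count=1 -> q_odd
  Position 1: read '1', 1-count=2 -> q_even
  Position 2: read '1', 1-count=3 -> q_odd
  Position 3: read '0', 1-count=3 -> q_odd (no change)
  Position 4: read '0', 1-count=3 -> q_odd (no change)
  Position 5: read '1', 1-count=4 -> q_even
  Position 6: read '0', 1-count=4 -> q_even (no change)
  Position 7: read '0', 1-count=4 -> q_even (no change)
  Position 8: read '1', 1-count=5 -> q_odd
  Position 9: read '1', 1-count=6 -> q_even
Final state: q_even, total 1s = 6 (even); the DFA requires an odd count -> reject

0


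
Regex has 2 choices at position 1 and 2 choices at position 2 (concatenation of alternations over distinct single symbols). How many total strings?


First group: 2 alternatives
Second group: 2 alternatives
Concatenation: each choice from group 1 pairs with each from group 2
Total = 2 x 2 = 4

4


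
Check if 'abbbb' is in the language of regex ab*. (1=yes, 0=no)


Pattern: ab*
String: 'abbbb'
Pattern requires: exactly one 'a' followed by zero or more 'b's
First char is 'a' -> OK
Rest 'bbbb': all b's? Yes
Result: 1

1


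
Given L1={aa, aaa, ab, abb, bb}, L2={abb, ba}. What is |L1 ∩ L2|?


L1 = {aa, aaa, ab, abb, bb}
L2 = {abb, ba}
Checking each string in L1 against L2:
  'aa': in L2? No
  'aaa': in L2? No
  'ab': in L2? No
  'abb': in L2? Yes
  'bb': in L2? No
Intersection = {abb}
|L1 ∩ L2| = 1

1


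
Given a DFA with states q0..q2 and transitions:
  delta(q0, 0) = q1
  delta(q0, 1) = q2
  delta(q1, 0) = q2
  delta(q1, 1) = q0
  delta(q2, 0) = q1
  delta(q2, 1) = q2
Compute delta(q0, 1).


Looking up transition function:
delta(q0, 1) in the table
Row: q0, Column: 1
Result: q2

q2


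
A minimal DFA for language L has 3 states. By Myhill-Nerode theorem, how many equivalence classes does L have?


Myhill-Nerode theorem:
Number of equivalence classes = number of states in minimal DFA
Minimal DFA states = 3
Therefore equivalence classes = 3

3


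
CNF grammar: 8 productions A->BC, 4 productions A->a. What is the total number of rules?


CNF allows two rule forms:
  A -> BC (binary): 8 rules
  A -> a (terminal): 4 rules
Total = 8 + 4 = 12

12


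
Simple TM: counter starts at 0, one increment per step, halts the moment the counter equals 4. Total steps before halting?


Counter starts at 0. Counting sequence:
  Step 1: counter = 1
  Step 2: counter = 2
  Step 3: counter = 3
  Step 4: counter = 4
Counter reached 4 -> halt
Total steps = 4

4


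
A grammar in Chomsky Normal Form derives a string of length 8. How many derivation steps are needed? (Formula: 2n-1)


Chomsky Normal Form derivation:
String length n = 8
Each step either:
  - Splits a nonterminal into two (n-1 such steps)
  - Converts a nonterminal to terminal (n such steps)
Total = (n-1) + n = 2n - 1
= 2(8) - 1
= 16 - 1
= 15

15


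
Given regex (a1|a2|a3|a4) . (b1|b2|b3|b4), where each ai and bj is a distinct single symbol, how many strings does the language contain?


First group: 4 alternatives
Second group: 4 alternatives
Concatenation: each choice from group 1 pairs with each from group 2
Total = 4 x 4 = 16

16


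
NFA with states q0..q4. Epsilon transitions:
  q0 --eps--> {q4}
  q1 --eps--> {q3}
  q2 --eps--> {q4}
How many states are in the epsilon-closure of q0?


Starting from q0
Initialize closure = {q0}
Follow epsilon from q0 -> add q4
Final closure: {q0, q4}
Size = 2

2


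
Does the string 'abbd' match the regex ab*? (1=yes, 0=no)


Pattern: ab*
String: 'abbd'
Pattern requires: exactly one 'a' followed by zero or more 'b's
First char is 'a' -> OK
Rest 'bbd': all b's? No
Result: 0

0


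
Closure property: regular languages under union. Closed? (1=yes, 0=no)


Regular languages are closed under:
- Union (DFA product construction)
- Intersection (DFA product construction)
- Complement (swap accept/reject states)
- Concatenation (NFA construction)
- Kleene star (NFA construction)
union is in this list
Therefore: closed

1


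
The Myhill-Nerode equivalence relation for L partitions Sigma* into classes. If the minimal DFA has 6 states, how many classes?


Myhill-Nerode theorem:
Number of equivalence classes = number of states in minimal DFA
Minimal DFA states = 6
Therefore equivalence classes = 6

6


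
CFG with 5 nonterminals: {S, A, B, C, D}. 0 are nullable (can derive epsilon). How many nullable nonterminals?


Nonterminals: {S, A, B, C, D}
A nonterminal is nullable if it can derive epsilon
Counting nullable nonterminals: 0
Total nullable = 0

0


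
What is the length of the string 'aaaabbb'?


String: 'aaaabbb'
Counting characters:
  'a' appears 4 time(s)
  'b' appears 3 time(s)
Total length = 4 + 3 = 7

7


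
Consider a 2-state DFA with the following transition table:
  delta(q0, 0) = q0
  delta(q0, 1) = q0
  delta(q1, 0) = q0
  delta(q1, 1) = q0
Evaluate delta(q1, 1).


Looking up transition function:
delta(q1, 1) in the table
Row: q1, Column: 1
Result: q0

q0


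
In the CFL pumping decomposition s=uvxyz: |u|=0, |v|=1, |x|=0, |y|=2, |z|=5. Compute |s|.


|s| = |u| + |v| + |x| + |y| + |z|
= 0 + 1 + 0 + 2 + 5
= 1 + 0 + 7
= 1 + 7
= 8

8


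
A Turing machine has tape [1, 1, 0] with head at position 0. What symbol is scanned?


Tape: [1, 1, 0]
Positions: 0 1 2
Values:    1 1 0
Head at position 0
tape[0] = 1

1


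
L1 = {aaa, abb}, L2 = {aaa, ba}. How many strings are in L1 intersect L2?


L1 = {aaa, abb}
L2 = {aaa, ba}
Checking each string in L1 against L2:
  'aaa': in L2? Yes
  'abb': in L2? No
Intersection = {aaa}
|L1 ∩ L2| = 1

1


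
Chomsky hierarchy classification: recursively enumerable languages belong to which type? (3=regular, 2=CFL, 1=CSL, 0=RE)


Chomsky hierarchy levels:
  Type 3: Regular (DFA/NFA/regex)
  Type 2: Context-free (PDA)
  Type 1: Context-sensitive
  Type 0: Recursively enumerable (TM)
'recursively enumerable' corresponds to Type 0

0


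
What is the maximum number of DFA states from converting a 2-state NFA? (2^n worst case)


NFA has 2 states
Subset construction: each DFA state = subset of NFA states
Maximum subsets = 2^2
2^2 = 4

4


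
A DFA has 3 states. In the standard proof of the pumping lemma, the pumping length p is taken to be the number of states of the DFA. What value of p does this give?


Pumping lemma for regular languages (standard proof):
Take p = |Q|, the number of DFA states.
Any string of length >= |Q| passes through |Q|+1 states while reading its first |Q| symbols,
so by pigeonhole some state repeats, giving the loop that can be pumped.
Here |Q| = 3
Therefore the proof uses p = 3

3


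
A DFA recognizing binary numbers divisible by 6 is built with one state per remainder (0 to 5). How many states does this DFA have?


Divisibility by 6 is tracked via the remainder mod 6: 0, 1, ..., 5
The construction assigns one state to each remainder
Number of remainders = 6

6


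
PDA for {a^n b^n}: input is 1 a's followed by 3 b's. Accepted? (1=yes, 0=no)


Language requires equal numbers of a's and b's
PDA pushes for each 'a', pops for each 'b'
Number of a's = 1
Number of b's = 3
1 != 3 -> Reject

0


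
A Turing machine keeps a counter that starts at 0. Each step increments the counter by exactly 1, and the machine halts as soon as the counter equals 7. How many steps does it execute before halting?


Counter starts at 0. Counting sequence:
  Step 1: counter = 1
  Step 2: counter = 2
  Step 3: counter = 3
  Step 4: counter = 4
  Step 5: counter = 5
  Step 6: counter = 6
  Step 7: counter = 7
Counter reached 7 -> halt
Total steps = 7

7


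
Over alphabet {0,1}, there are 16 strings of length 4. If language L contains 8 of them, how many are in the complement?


Alphabet: {0,1}
String length: 4
Total strings of length 4 = 2^4 = 16
Strings in L = 8
Complement = total - |L|
= 16 - 8
= 8

8


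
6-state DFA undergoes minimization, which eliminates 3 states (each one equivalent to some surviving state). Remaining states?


Original DFA: 6 states
Redundant states removed: 3
Minimized states = original - removed
= 6 - 3
= 3

3


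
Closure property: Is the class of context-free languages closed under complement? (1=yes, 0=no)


CFL closure properties:
  Closed under: union, concatenation, Kleene star
  NOT closed under: intersection, complement
Operation 'complement' is in not-closed list -> No (not closed)

0


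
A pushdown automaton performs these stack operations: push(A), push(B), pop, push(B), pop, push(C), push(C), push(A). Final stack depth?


Tracing stack operations:
  push(A) -> stack = [A], depth=1
  push(B) -> stack = [A,B], depth=2
  pop -> removed B, stack = [A], depth=1
  push(B) -> stack = [A,B], depth=2
  pop -> removed B, stack = [A], depth=1
  push(C) -> stack = [A,C], depth=2
  push(C) -> stack = [A,C,C], depth=3
  push(A) -> stack = [A,C,C,A], depth=4
Final depth = 4

4


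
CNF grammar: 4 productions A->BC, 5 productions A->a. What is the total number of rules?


CNF allows two rule forms:
  A -> BC (binary): 4 rules
  A -> a (terminal): 5 rules
Total = 4 + 5 = 9

9


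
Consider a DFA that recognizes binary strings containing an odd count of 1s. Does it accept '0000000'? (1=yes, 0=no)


DFA has 2 states: q_even (start, accept=no) and q_odd
Processing string '0000000' character by character:
  Position 0: read '0', 1-count=0 -> q_even (no change)
  Position 1: read '0', 1-count=0 -> q_even (no change)
  Position 2: read '0', 1-count=0 -> q_even (no change)
  Position 3: read '0', 1-count=0 -> q_even (no change)
  Position 4: read '0', 1-count=0 -> q_even (no change)
  Position 5: read '0', 1-count=0 -> q_even (no change)
  Position 6: read '0', 1-count=0 -> q_even (no change)
Final state: q_even, total 1s = 0 (even); the DFA requires an odd count -> reject

0


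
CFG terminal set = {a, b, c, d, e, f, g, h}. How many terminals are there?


Terminal symbols: a, b, c, d, e, f, g, h
Counting each: a (#1), b (#2), c (#3), d (#4), e (#5), f (#6), g (#7), h (#8)
Total = 8

8


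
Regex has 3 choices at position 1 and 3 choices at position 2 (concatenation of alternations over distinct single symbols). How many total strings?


First group: 3 alternatives
Second group: 3 alternatives
Concatenation: each choice from group 1 pairs with each from group 2
Total = 3 x 3 = 9

9


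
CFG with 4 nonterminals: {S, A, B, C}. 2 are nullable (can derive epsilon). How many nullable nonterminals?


Nonterminals: {S, A, B, C}
A nonterminal is nullable if it can derive epsilon
Counting nullable nonterminals: 2
Total nullable = 2

2


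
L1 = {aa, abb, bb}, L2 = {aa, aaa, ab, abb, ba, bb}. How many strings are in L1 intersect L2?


L1 = {aa, abb, bb}
L2 = {aa, aaa, ab, abb, ba, bb}
Checking each string in L1 against L2:
  'aa': in L2? Yes
  'abb': in L2? Yes
  'bb': in L2? Yes
Intersection = {aa, abb, bb}
|L1 ∩ L2| = 3

3


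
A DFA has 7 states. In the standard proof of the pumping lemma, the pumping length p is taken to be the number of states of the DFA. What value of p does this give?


Pumping lemma for regular languages (standard proof):
Take p = |Q|, the number of DFA states.
Any string of length >= |Q| passes through |Q|+1 states while reading its first |Q| symbols,
so by pigeonhole some state repeats, giving the loop that can be pumped.
Here |Q| = 7
Therefore the proof uses p = 7

7


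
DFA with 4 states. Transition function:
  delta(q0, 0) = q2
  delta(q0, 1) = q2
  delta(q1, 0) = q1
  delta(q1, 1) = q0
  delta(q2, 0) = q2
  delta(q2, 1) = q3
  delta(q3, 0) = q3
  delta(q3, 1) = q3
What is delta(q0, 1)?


Looking up transition function:
delta(q0, 1) in the table
Row: q0, Column: 1
Result: q2

q2


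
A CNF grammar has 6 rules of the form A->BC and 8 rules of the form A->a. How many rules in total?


CNF allows two rule forms:
  A -> BC (binary): 6 rules
  A -> a (terminal): 8 rules
Total = 6 + 8 = 14

14


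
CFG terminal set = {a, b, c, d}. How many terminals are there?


Terminal symbols: a, b, c, d
Counting each: a (#1), b (#2), c (#3), d (#4)
Total = 4

4


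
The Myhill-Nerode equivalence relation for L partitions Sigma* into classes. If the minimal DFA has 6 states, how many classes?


Myhill-Nerode theorem:
Number of equivalence classes = number of states in minimal DFA
Minimal DFA states = 6
Therefore equivalence classes = 6

6


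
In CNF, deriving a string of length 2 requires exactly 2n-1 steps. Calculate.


Chomsky Normal Form derivation:
String length n = 2
Each step either:
  - Splits a nonterminal into two (n-1 such steps)
  - Converts a nonterminal to terminal (n such steps)
Total = (n-1) + n = 2n - 1
= 2(2) - 1
= 4 - 1
= 3

3


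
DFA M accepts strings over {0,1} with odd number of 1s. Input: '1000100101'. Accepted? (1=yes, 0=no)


DFA has 2 states: q_even (start, accept=no) and q_odd
Processing string '1000100101' character by character:
  Position 0: read '1', 1-count=1 -> q_odd
  Position 1: read '0', 1-count=1 -> q_odd (no change)
  Position 2: read '0', 1-count=1 -> q_odd (no change)
  Position 3: read '0', 1-count=1 -> q_odd (no change)
  Position 4: read '1', 1-count=2 -> q_even
  Position 5: read '0', 1-count=2 -> q_even (no change)
  Position 6: read '0', 1-count=2 -> q_even (no change)
  Position 7: read '1', 1-count=3 -> q_odd
  Position 8: read '0', 1-count=3 -> q_odd (no change)
  Position 9: read '1', 1-count=4 -> q_even
Final state: q_even, total 1s = 4 (even); the DFA requires an odd count -> reject

0
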